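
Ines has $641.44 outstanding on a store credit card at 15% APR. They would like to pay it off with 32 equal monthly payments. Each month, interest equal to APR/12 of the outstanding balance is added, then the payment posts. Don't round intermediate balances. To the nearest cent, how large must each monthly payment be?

$24.44

Monthly rate r = 15%/12 = 1.25% = 0.0125.
Level-payment amortization: P = B₀·r / (1 − (1+r)^(−n)) = 641.44·0.0125 / (1 − 1.0125^(−32)).
Denominator 1 − (1+r)^(−32) = 0.328015927.
P = 8.018 / 0.328015927 ≈ 24.44.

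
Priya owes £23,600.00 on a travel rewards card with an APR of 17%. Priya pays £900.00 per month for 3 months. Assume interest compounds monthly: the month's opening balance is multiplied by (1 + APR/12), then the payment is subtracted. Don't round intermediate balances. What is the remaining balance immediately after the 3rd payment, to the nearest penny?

£21,878.85

Monthly rate r = 17%/12 = 1.41667% = 0.0141667.
Each month: B ← B·(1+r) − £900.00.
Month 1: interest £334.33; balance after payment £23,034.33.
Month 2: interest £326.32; balance after payment £22,460.65.
Month 3: interest £318.19; balance after payment £21,878.85.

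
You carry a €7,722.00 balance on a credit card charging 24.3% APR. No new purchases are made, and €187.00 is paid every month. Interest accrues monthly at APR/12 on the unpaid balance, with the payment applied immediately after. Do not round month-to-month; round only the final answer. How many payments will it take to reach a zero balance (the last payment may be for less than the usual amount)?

91 payments

Monthly rate r = 24.3%/12 = 2.025% = 0.02025.
Recurrence: B ← B·(1+r) − €187.00.
Month 1: interest €156.37; balance after payment €7,691.37.
Month 2: interest €155.75; balance after payment €7,660.12.
Closed form: n = −ln(1 − rB₀/P)/ln(1+r) = −ln(0.16379)/ln(1.02025) ≈ 90.242, so the balance reaches zero during payment 91.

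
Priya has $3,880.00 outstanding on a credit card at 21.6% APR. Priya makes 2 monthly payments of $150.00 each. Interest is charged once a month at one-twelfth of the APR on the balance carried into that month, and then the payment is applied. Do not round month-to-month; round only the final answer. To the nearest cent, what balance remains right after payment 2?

Monthly rate r = 21.6%/12 = 1.8% = 0.018.
Each month: B ← B·(1+r) − $150.00.
Month 1: interest $69.84; balance after payment $3,799.84.
Month 2: interest $68.40; balance after payment $3,718.24.

$3,718.24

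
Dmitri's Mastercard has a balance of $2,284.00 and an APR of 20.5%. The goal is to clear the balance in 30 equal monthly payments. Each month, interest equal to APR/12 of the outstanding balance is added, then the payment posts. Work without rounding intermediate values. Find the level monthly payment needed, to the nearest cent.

$97.94

Monthly rate r = 20.5%/12 = 1.70833% = 0.0170833.
Level-payment amortization: P = B₀·r / (1 − (1+r)^(−n)) = 2284.00·0.0170833 / (1 − 1.01708^(−30)).
Denominator 1 − (1+r)^(−30) = 0.398405484.
P = 39.0183 / 0.398405484 ≈ 97.94.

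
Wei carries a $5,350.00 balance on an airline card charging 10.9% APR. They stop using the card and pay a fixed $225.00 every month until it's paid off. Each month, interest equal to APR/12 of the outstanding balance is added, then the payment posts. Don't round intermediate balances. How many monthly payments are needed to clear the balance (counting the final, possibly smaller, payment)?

27 payments

Monthly rate r = 10.9%/12 = 0.908333% = 0.00908333.
Recurrence: B ← B·(1+r) − $225.00.
Month 1: interest $48.60; balance after payment $5,173.60.
Month 2: interest $46.99; balance after payment $4,995.59.
Closed form: n = −ln(1 − rB₀/P)/ln(1+r) = −ln(0.78402)/ln(1.00908) ≈ 26.909, so the balance reaches zero during payment 27.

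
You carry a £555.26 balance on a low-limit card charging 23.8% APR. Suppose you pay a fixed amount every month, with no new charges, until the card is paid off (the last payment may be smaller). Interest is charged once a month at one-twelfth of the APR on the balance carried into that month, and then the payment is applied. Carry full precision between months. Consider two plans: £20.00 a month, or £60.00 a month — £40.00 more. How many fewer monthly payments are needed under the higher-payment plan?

Monthly rate r = 23.8%/12 = 1.98333% = 0.0198333.
At £20.00/mo: n = ⌈−ln(1 − rB₀/P)/ln(1+r)⌉ = 41 payments (last £14.65); total interest = total paid − £555.26 = £259.39.
At £60.00/mo: 11 payments (last £19.65); total interest £64.39.
Payments saved = 41 − 11 = 30.

30 fewer payments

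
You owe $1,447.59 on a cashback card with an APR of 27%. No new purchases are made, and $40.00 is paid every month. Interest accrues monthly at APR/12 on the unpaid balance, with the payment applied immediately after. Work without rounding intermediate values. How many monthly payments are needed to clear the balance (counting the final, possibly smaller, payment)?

76 months

Monthly rate r = 27%/12 = 2.25% = 0.0225.
Recurrence: B ← B·(1+r) − $40.00.
Month 1: interest $32.57; balance after payment $1,440.16.
Month 2: interest $32.40; balance after payment $1,432.56.
Closed form: n = −ln(1 − rB₀/P)/ln(1+r) = −ln(0.18573)/ln(1.0225) ≈ 75.659, so the balance reaches zero during payment 76.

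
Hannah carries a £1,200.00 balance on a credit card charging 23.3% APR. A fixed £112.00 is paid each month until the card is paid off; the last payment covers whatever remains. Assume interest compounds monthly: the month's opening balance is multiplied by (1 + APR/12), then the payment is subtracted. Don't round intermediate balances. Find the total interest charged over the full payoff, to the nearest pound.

£159

Monthly rate r = 23.3%/12 = 1.94167% = 0.0194167.
Payoff takes n = ⌈−ln(1 − rB₀/P)/ln(1+r)⌉ = ⌈12.129⌉ = 13 payments; the last is £14.52.
Total paid = 12·£112.00 + £14.52 = £1,358.52.
Total interest = total paid − principal = £1,358.52 − £1,200.00 = £158.52.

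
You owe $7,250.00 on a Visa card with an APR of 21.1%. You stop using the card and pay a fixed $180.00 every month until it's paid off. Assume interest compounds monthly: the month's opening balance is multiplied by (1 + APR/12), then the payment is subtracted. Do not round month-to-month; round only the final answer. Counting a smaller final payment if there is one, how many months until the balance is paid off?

Monthly rate r = 21.1%/12 = 1.75833% = 0.0175833.
Recurrence: B ← B·(1+r) − $180.00.
Month 1: interest $127.48; balance after payment $7,197.48.
Month 2: interest $126.56; balance after payment $7,144.03.
Closed form: n = −ln(1 − rB₀/P)/ln(1+r) = −ln(0.29178)/ln(1.01758) ≈ 70.666, so the balance reaches zero during payment 71.

71 months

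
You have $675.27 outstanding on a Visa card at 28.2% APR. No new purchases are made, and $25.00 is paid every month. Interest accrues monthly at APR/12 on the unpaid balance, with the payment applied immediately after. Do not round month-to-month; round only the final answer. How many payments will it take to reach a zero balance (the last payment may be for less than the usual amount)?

Monthly rate r = 28.2%/12 = 2.35% = 0.0235.
Recurrence: B ← B·(1+r) − $25.00.
Month 1: interest $15.87; balance after payment $666.14.
Month 2: interest $15.65; balance after payment $656.79.
Closed form: n = −ln(1 − rB₀/P)/ln(1+r) = −ln(0.36525)/ln(1.0235) ≈ 43.361, so the balance reaches zero during payment 44.

44 payments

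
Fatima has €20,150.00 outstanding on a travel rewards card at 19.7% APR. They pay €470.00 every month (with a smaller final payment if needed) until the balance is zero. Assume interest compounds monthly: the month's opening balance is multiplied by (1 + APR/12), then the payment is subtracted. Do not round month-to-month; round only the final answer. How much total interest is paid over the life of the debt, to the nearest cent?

€14,971.98

Monthly rate r = 19.7%/12 = 1.64167% = 0.0164167.
Payoff takes n = ⌈−ln(1 − rB₀/P)/ln(1+r)⌉ = ⌈74.726⌉ = 75 payments; the last is €341.98.
Total paid = 74·€470.00 + €341.98 = €35,121.98.
Total interest = total paid − principal = €35,121.98 − €20,150.00 = €14,971.98.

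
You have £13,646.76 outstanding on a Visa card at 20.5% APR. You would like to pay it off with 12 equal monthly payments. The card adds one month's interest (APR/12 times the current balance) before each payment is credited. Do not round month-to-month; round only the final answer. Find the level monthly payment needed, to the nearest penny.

£1,267.43

Monthly rate r = 20.5%/12 = 1.70833% = 0.0170833.
Level-payment amortization: P = B₀·r / (1 − (1+r)^(−n)) = 13646.76·0.0170833 / (1 − 1.01708^(−12)).
Denominator 1 − (1+r)^(−12) = 0.183941021.
P = 233.132 / 0.183941021 ≈ 1267.43.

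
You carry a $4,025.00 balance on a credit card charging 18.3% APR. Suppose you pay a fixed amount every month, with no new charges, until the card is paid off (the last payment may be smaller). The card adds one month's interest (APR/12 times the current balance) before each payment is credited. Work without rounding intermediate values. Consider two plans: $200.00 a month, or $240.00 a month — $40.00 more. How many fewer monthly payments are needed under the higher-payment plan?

5 fewer payments

Monthly rate r = 18.3%/12 = 1.525% = 0.01525.
At $200.00/mo: n = ⌈−ln(1 − rB₀/P)/ln(1+r)⌉ = 25 payments (last $44.57); total interest = total paid − $4,025.00 = $819.57.
At $240.00/mo: 20 payments (last $124.50); total interest $659.50.
Payments saved = 25 − 20 = 5.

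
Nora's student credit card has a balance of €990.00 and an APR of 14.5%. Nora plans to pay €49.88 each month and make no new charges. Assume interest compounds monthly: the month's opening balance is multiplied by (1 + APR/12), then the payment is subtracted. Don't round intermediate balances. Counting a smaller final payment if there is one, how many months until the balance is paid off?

Monthly rate r = 14.5%/12 = 1.20833% = 0.0120833.
Recurrence: B ← B·(1+r) − €49.88.
Month 1: interest €11.96; balance after payment €952.08.
Month 2: interest €11.50; balance after payment €913.71.
Closed form: n = −ln(1 − rB₀/P)/ln(1+r) = −ln(0.76017)/ln(1.01208) ≈ 22.830, so the balance reaches zero during payment 23.

23 payments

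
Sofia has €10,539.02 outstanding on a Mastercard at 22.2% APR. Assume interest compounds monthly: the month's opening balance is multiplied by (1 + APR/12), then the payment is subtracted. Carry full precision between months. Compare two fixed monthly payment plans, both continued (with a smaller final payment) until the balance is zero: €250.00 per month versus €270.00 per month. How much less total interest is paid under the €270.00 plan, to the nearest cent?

Monthly rate r = 22.2%/12 = 1.85% = 0.0185.
At €250.00/mo: n = ⌈−ln(1 − rB₀/P)/ln(1+r)⌉ = 83 payments (last €143.46); total interest = total paid − €10,539.02 = €10,104.44.
At €270.00/mo: 70 payments (last €231.89); total interest €8,322.87.
Interest saved = €10,104.44 − €8,322.87 = €1,781.57.

€1,781.57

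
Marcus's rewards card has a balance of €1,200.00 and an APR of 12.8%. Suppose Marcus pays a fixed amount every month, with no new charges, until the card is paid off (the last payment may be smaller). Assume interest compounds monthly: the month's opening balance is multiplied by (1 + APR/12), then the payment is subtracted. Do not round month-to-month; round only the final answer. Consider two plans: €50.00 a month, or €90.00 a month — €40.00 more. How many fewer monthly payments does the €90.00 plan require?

13 fewer payments

Monthly rate r = 12.8%/12 = 1.06667% = 0.0106667.
At €50.00/mo: n = ⌈−ln(1 − rB₀/P)/ln(1+r)⌉ = 28 payments (last €43.57); total interest = total paid − €1,200.00 = €193.57.
At €90.00/mo: 15 payments (last €41.41); total interest €101.41.
Payments saved = 28 − 15 = 13.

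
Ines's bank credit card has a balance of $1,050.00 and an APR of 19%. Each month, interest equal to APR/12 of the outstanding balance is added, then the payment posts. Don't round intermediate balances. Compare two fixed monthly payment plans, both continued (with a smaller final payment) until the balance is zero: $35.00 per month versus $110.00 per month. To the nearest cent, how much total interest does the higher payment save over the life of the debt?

Monthly rate r = 19%/12 = 1.58333% = 0.0158333.
At $35.00/mo: n = ⌈−ln(1 − rB₀/P)/ln(1+r)⌉ = 42 payments (last $0.62); total interest = total paid − $1,050.00 = $385.62.
At $110.00/mo: 11 payments (last $47.57); total interest $97.57.
Interest saved = $385.62 − $97.57 = $288.05.

$288.05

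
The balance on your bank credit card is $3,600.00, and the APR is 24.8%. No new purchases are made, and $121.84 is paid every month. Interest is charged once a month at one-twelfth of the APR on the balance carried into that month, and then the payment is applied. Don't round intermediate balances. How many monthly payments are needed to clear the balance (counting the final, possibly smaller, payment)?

Monthly rate r = 24.8%/12 = 2.06667% = 0.0206667.
Recurrence: B ← B·(1+r) − $121.84.
Month 1: interest $74.40; balance after payment $3,552.56.
Month 2: interest $73.42; balance after payment $3,504.14.
Closed form: n = −ln(1 − rB₀/P)/ln(1+r) = −ln(0.38936)/ln(1.02067) ≈ 46.111, so the balance reaches zero during payment 47.

47 months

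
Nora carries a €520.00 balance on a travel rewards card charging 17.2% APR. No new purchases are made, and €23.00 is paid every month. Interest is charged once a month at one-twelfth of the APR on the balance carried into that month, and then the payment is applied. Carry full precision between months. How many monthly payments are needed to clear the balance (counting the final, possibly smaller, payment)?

28 months

Monthly rate r = 17.2%/12 = 1.43333% = 0.0143333.
Recurrence: B ← B·(1+r) − €23.00.
Month 1: interest €7.45; balance after payment €504.45.
Month 2: interest €7.23; balance after payment €488.68.
Closed form: n = −ln(1 − rB₀/P)/ln(1+r) = −ln(0.67594)/ln(1.01433) ≈ 27.520, so the balance reaches zero during payment 28.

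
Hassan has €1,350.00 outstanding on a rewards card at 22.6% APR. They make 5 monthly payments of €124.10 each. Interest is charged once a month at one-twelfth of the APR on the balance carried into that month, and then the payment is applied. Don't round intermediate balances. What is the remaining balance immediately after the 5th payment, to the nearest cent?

€837.69

Monthly rate r = 22.6%/12 = 1.88333% = 0.0188333.
Each month: B ← B·(1+r) − €124.10.
Month 1: interest €25.43; balance after payment €1,251.33.
Month 2: interest €23.57; balance after payment €1,150.79.
Month 3: interest €21.67; balance after payment €1,048.36.
Month 4: interest €19.74; balance after payment €944.01.
Month 5: interest €17.78; balance after payment €837.69.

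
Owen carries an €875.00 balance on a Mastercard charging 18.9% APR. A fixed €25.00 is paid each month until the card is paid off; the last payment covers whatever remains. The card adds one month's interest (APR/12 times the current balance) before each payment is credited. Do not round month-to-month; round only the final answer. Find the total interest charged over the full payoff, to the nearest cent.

€406.92

Monthly rate r = 18.9%/12 = 1.575% = 0.01575.
Payoff takes n = ⌈−ln(1 − rB₀/P)/ln(1+r)⌉ = ⌈51.275⌉ = 52 payments; the last is €6.92.
Total paid = 51·€25.00 + €6.92 = €1,281.92.
Total interest = total paid − principal = €1,281.92 − €875.00 = €406.92.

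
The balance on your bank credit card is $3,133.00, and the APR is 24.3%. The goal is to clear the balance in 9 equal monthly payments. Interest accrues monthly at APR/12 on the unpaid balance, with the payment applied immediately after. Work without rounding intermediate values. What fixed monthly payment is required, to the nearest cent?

Monthly rate r = 24.3%/12 = 2.025% = 0.02025.
Level-payment amortization: P = B₀·r / (1 − (1+r)^(−n)) = 3133.00·0.02025 / (1 − 1.02025^(−9)).
Denominator 1 − (1+r)^(−9) = 0.165088258.
P = 63.4432 / 0.165088258 ≈ 384.30.

$384.30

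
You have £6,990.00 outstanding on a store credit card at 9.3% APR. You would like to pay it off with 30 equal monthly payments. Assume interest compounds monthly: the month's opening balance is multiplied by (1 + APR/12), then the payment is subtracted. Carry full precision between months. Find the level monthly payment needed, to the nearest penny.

Monthly rate r = 9.3%/12 = 0.775% = 0.00775.
Level-payment amortization: P = B₀·r / (1 − (1+r)^(−n)) = 6990.00·0.00775 / (1 − 1.00775^(−30)).
Denominator 1 − (1+r)^(−30) = 0.206739562.
P = 54.1725 / 0.206739562 ≈ 262.03.

£262.03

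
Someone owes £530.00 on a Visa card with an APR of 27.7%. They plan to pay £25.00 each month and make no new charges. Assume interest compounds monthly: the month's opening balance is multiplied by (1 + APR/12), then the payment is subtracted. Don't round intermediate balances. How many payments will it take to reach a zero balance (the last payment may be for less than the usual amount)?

Monthly rate r = 27.7%/12 = 2.30833% = 0.0230833.
Recurrence: B ← B·(1+r) − £25.00.
Month 1: interest £12.23; balance after payment £517.23.
Month 2: interest £11.94; balance after payment £504.17.
Closed form: n = −ln(1 − rB₀/P)/ln(1+r) = −ln(0.51063)/ln(1.02308) ≈ 29.451, so the balance reaches zero during payment 30.

30 payments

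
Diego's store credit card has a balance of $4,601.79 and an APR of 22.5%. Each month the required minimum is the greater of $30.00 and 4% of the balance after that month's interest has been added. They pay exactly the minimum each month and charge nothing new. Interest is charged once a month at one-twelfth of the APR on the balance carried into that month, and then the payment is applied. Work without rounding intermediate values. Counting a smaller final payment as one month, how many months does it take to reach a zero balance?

Monthly rate r = 22.5%/12 = 1.875% = 0.01875.
While 4% of the post-interest balance exceeds $30.00, each month B ← (B·(1+r))·(1 − 0.04), i.e. B shrinks by the factor (1+r)·0.96 = 0.978.
This holds for months 1–83. Entering month 84 the balance is $726.19; 4% of the post-interest balance is now below $30.00, so the flat $30.00 minimum applies from here.
From month 84 a fixed $30.00 at rate r clears $726.19 in 33 more payments. Total: 83 + 33 = 116 months.

116 months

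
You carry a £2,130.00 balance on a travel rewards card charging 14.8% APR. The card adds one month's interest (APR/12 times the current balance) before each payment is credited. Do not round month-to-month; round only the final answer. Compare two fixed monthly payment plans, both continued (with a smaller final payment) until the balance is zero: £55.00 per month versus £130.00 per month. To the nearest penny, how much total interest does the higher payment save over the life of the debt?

Monthly rate r = 14.8%/12 = 1.23333% = 0.0123333.
At £55.00/mo: n = ⌈−ln(1 − rB₀/P)/ln(1+r)⌉ = 53 payments (last £53.76); total interest = total paid − £2,130.00 = £783.76.
At £130.00/mo: 19 payments (last £54.29); total interest £264.29.
Interest saved = £783.76 − £264.29 = £519.47.

£519.47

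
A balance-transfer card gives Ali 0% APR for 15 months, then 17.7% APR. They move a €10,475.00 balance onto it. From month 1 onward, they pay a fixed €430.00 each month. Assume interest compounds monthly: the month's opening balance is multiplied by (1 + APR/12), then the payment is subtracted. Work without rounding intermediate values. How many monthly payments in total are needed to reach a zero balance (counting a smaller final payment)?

Promo months 1–15 at r₀ = 0%/12 = 0; months 16+ at r₁ = 17.7%/12 = 0.01475.
After month 15 (no interest yet): B = €10,475.00 − 15·€430.00 = €4,025.00.
Then at r₁ with €430.00/mo: n₂ = −ln(1 − r₁·B/P)/ln(1+r₁) ≈ 10.15 → 11 more payments.

26 months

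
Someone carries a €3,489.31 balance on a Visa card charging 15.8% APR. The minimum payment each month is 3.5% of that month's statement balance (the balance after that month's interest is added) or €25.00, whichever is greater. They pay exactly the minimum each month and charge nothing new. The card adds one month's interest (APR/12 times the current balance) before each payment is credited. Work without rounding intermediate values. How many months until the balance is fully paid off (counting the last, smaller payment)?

107 months

Monthly rate r = 15.8%/12 = 1.31667% = 0.0131667.
While 3.5% of the post-interest balance exceeds €25.00, each month B ← (B·(1+r))·(1 − 0.035), i.e. B shrinks by the factor (1+r)·0.965 = 0.97771.
This holds for months 1–71. Entering month 72 the balance is €703.92; 3.5% of the post-interest balance is now below €25.00, so the flat €25.00 minimum applies from here.
From month 72 a fixed €25.00 at rate r clears €703.92 in 36 more payments. Total: 71 + 36 = 107 months.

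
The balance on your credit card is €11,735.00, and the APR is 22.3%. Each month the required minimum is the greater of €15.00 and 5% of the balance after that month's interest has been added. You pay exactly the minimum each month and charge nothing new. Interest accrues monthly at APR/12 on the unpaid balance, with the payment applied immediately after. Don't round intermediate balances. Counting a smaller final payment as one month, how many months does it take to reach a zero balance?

Monthly rate r = 22.3%/12 = 1.85833% = 0.0185833.
While 5% of the post-interest balance exceeds €15.00, each month B ← (B·(1+r))·(1 − 0.05), i.e. B shrinks by the factor (1+r)·0.95 = 0.96765.
This holds for months 1–113. Entering month 114 the balance is €285.67; 5% of the post-interest balance is now below €15.00, so the flat €15.00 minimum applies from here.
From month 114 a fixed €15.00 at rate r clears €285.67 in 24 more payments. Total: 113 + 24 = 137 months.

137 months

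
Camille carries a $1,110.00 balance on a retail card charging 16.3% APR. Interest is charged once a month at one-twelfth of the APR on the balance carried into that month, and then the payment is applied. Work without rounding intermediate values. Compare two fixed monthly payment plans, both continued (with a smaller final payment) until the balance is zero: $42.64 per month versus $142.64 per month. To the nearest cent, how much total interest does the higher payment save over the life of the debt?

Monthly rate r = 16.3%/12 = 1.35833% = 0.0135833.
At $42.64/mo: n = ⌈−ln(1 − rB₀/P)/ln(1+r)⌉ = 33 payments (last $14.59); total interest = total paid − $1,110.00 = $269.07.
At $142.64/mo: 9 payments (last $40.18); total interest $71.30.
Interest saved = $269.07 − $71.30 = $197.77.

$197.77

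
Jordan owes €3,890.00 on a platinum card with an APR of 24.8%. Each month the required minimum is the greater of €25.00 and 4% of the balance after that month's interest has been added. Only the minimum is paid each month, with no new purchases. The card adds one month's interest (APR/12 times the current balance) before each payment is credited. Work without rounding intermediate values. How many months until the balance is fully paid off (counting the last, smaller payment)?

126 months

Monthly rate r = 24.8%/12 = 2.06667% = 0.0206667.
While 4% of the post-interest balance exceeds €25.00, each month B ← (B·(1+r))·(1 − 0.04), i.e. B shrinks by the factor (1+r)·0.96 = 0.97984.
This holds for months 1–91. Entering month 92 the balance is €609.63; 4% of the post-interest balance is now below €25.00, so the flat €25.00 minimum applies from here.
From month 92 a fixed €25.00 at rate r clears €609.63 in 35 more payments. Total: 91 + 35 = 126 months.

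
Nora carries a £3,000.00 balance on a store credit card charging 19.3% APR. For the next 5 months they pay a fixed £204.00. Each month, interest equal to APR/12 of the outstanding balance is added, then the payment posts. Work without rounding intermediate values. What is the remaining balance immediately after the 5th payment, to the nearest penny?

£2,195.79

Monthly rate r = 19.3%/12 = 1.60833% = 0.0160833.
Each month: B ← B·(1+r) − £204.00.
Month 1: interest £48.25; balance after payment £2,844.25.
Month 2: interest £45.75; balance after payment £2,686.00.
Month 3: interest £43.20; balance after payment £2,525.19.
Month 4: interest £40.61; balance after payment £2,361.81.
Month 5: interest £37.99; balance after payment £2,195.79.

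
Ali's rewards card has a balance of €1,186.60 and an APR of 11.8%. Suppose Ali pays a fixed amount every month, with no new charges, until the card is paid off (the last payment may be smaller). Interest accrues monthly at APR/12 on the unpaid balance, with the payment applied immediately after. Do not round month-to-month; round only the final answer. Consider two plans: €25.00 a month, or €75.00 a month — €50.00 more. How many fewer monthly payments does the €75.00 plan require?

47 fewer payments

Monthly rate r = 11.8%/12 = 0.983333% = 0.00983333.
At €25.00/mo: n = ⌈−ln(1 − rB₀/P)/ln(1+r)⌉ = 65 payments (last €6.33); total interest = total paid − €1,186.60 = €419.73.
At €75.00/mo: 18 payments (last €21.16); total interest €109.56.
Payments saved = 65 − 18 = 47.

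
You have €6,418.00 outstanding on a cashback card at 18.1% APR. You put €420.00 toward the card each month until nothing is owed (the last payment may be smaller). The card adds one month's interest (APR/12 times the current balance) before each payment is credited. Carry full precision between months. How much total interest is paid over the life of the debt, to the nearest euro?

€933

Monthly rate r = 18.1%/12 = 1.50833% = 0.0150833.
Payoff takes n = ⌈−ln(1 − rB₀/P)/ln(1+r)⌉ = ⌈17.501⌉ = 18 payments; the last is €211.09.
Total paid = 17·€420.00 + €211.09 = €7,351.09.
Total interest = total paid − principal = €7,351.09 − €6,418.00 = €933.09.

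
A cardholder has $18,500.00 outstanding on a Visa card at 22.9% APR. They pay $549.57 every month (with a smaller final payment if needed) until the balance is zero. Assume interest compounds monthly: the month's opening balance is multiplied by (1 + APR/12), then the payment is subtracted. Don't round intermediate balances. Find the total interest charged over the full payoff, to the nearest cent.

Monthly rate r = 22.9%/12 = 1.90833% = 0.0190833.
Payoff takes n = ⌈−ln(1 − rB₀/P)/ln(1+r)⌉ = ⌈54.399⌉ = 55 payments; the last is $220.42.
Total paid = 54·$549.57 + $220.42 = $29,897.20.
Total interest = total paid − principal = $29,897.20 − $18,500.00 = $11,397.20.

$11,397.20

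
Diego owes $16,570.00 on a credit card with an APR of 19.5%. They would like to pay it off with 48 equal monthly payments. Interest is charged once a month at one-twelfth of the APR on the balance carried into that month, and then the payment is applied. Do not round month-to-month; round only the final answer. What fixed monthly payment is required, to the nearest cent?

Monthly rate r = 19.5%/12 = 1.625% = 0.01625.
Level-payment amortization: P = B₀·r / (1 − (1+r)^(−n)) = 16570.00·0.01625 / (1 − 1.01625^(−48)).
Denominator 1 − (1+r)^(−48) = 0.538710906.
P = 269.262 / 0.538710906 ≈ 499.83.

$499.83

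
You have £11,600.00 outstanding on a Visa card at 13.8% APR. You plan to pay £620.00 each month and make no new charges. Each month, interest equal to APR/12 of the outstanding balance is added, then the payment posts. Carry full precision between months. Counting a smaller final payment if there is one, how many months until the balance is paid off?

22 months

Monthly rate r = 13.8%/12 = 1.15% = 0.0115.
Recurrence: B ← B·(1+r) − £620.00.
Month 1: interest £133.40; balance after payment £11,113.40.
Month 2: interest £127.80; balance after payment £10,621.20.
Closed form: n = −ln(1 − rB₀/P)/ln(1+r) = −ln(0.78484)/ln(1.0115) ≈ 21.188, so the balance reaches zero during payment 22.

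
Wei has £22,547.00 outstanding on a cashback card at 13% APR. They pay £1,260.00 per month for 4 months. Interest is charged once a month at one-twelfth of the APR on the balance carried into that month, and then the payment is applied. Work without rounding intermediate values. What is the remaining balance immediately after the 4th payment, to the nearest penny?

Monthly rate r = 13%/12 = 1.08333% = 0.0108333.
Each month: B ← B·(1+r) − £1,260.00.
Month 1: interest £244.26; balance after payment £21,531.26.
Month 2: interest £233.26; balance after payment £20,504.51.
Month 3: interest £222.13; balance after payment £19,466.65.
Month 4: interest £210.89; balance after payment £18,417.54.

£18,417.54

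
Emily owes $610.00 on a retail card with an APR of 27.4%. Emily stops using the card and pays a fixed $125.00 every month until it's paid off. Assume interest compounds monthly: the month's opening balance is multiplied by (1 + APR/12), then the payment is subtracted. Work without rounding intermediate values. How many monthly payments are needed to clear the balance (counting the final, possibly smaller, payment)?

Monthly rate r = 27.4%/12 = 2.28333% = 0.0228333.
Recurrence: B ← B·(1+r) − $125.00.
Month 1: interest $13.93; balance after payment $498.93.
Month 2: interest $11.39; balance after payment $385.32.
Month 3: interest $8.80; balance after payment $269.12.
Month 4: interest $6.14; balance after payment $150.26.
Month 5: interest $3.43; balance after payment $28.69.
Month 6: interest $0.66; balance after payment $0.00.

6 months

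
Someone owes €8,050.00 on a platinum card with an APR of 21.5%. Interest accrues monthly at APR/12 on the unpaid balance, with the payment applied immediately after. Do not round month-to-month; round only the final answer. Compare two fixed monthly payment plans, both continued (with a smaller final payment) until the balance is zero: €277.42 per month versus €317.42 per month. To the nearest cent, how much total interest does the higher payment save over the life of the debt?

Monthly rate r = 21.5%/12 = 1.79167% = 0.0179167.
At €277.42/mo: n = ⌈−ln(1 − rB₀/P)/ln(1+r)⌉ = 42 payments (last €89.10); total interest = total paid − €8,050.00 = €3,413.32.
At €317.42/mo: 35 payments (last €37.07); total interest €2,779.35.
Interest saved = €3,413.32 − €2,779.35 = €633.97.

€633.97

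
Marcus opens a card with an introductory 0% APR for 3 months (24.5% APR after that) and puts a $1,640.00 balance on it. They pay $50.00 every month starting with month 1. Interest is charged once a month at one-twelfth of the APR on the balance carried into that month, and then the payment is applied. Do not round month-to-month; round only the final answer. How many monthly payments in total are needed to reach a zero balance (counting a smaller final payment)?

Promo months 1–3 at r₀ = 0%/12 = 0; months 4+ at r₁ = 24.5%/12 = 0.0204167.
After month 3 (no interest yet): B = $1,640.00 − 3·$50.00 = $1,490.00.
Then at r₁ with $50.00/mo: n₂ = −ln(1 − r₁·B/P)/ln(1+r₁) ≈ 46.39 → 47 more payments.

50 payments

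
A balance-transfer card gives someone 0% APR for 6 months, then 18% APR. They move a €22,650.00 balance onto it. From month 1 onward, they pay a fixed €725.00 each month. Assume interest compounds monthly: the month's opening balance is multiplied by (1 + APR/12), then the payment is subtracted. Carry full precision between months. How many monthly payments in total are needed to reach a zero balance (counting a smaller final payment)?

38 months

Promo months 1–6 at r₀ = 0%/12 = 0; months 7+ at r₁ = 18%/12 = 0.015.
After month 6 (no interest yet): B = €22,650.00 − 6·€725.00 = €18,300.00.
Then at r₁ with €725.00/mo: n₂ = −ln(1 − r₁·B/P)/ln(1+r₁) ≈ 31.96 → 32 more payments.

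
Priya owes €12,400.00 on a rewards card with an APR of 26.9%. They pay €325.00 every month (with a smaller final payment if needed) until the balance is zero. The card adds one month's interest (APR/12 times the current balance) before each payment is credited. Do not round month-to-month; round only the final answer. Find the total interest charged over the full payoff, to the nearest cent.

€15,937.96

Monthly rate r = 26.9%/12 = 2.24167% = 0.0224167.
Payoff takes n = ⌈−ln(1 − rB₀/P)/ln(1+r)⌉ = ⌈87.192⌉ = 88 payments; the last is €62.96.
Total paid = 87·€325.00 + €62.96 = €28,337.96.
Total interest = total paid − principal = €28,337.96 − €12,400.00 = €15,937.96.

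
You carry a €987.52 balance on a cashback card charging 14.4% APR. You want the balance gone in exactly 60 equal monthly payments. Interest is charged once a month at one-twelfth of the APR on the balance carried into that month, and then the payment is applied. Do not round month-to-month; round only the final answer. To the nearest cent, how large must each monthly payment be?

€23.18

Monthly rate r = 14.4%/12 = 1.2% = 0.012.
Level-payment amortization: P = B₀·r / (1 − (1+r)^(−n)) = 987.52·0.012 / (1 − 1.012^(−60)).
Denominator 1 − (1+r)^(−60) = 0.51115717.
P = 11.8502 / 0.51115717 ≈ 23.18.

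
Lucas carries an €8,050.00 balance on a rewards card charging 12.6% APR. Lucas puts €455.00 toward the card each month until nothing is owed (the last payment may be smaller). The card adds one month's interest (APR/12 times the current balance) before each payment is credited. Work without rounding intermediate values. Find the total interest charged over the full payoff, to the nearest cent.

Monthly rate r = 12.6%/12 = 1.05% = 0.0105.
Payoff takes n = ⌈−ln(1 − rB₀/P)/ln(1+r)⌉ = ⌈19.675⌉ = 20 payments; the last is €307.69.
Total paid = 19·€455.00 + €307.69 = €8,952.69.
Total interest = total paid − principal = €8,952.69 − €8,050.00 = €902.69.

€902.69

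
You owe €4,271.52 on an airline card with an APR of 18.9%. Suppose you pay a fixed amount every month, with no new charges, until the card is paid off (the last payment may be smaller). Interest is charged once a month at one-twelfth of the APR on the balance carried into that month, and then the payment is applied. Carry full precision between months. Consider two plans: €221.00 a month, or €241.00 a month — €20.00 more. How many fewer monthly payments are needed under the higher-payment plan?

3 fewer payments

Monthly rate r = 18.9%/12 = 1.575% = 0.01575.
At €221.00/mo: n = ⌈−ln(1 − rB₀/P)/ln(1+r)⌉ = 24 payments (last €50.93); total interest = total paid − €4,271.52 = €862.41.
At €241.00/mo: 21 payments (last €228.13); total interest €776.61.
Payments saved = 24 − 21 = 3.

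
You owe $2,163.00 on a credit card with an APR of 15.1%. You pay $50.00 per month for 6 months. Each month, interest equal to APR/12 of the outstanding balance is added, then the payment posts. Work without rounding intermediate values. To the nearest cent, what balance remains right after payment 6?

Monthly rate r = 15.1%/12 = 1.25833% = 0.0125833.
Each month: B ← B·(1+r) − $50.00.
Month 1: interest $27.22; balance after payment $2,140.22.
Month 2: interest $26.93; balance after payment $2,117.15.
Month 3: interest $26.64; balance after payment $2,093.79.
Month 4: interest $26.35; balance after payment $2,070.14.
Month 5: interest $26.05; balance after payment $2,046.19.
Month 6: interest $25.75; balance after payment $2,021.93.

$2,021.93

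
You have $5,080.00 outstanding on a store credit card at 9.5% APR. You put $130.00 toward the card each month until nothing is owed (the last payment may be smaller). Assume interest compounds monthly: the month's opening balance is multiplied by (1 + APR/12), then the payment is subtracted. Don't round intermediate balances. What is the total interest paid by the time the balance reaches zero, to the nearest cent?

Monthly rate r = 9.5%/12 = 0.791667% = 0.00791667.
Payoff takes n = ⌈−ln(1 − rB₀/P)/ln(1+r)⌉ = ⌈46.939⌉ = 47 payments; the last is $122.06.
Total paid = 46·$130.00 + $122.06 = $6,102.06.
Total interest = total paid − principal = $6,102.06 − $5,080.00 = $1,022.06.

$1,022.06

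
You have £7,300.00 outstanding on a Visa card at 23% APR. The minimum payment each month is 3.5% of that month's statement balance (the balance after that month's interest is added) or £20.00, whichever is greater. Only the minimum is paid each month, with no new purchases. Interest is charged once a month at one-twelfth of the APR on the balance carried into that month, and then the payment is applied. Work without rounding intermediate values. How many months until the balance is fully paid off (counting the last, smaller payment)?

Monthly rate r = 23%/12 = 1.91667% = 0.0191667.
While 3.5% of the post-interest balance exceeds £20.00, each month B ← (B·(1+r))·(1 − 0.035), i.e. B shrinks by the factor (1+r)·0.965 = 0.9835.
This holds for months 1–155. Entering month 156 the balance is £553.43; 3.5% of the post-interest balance is now below £20.00, so the flat £20.00 minimum applies from here.
From month 156 a fixed £20.00 at rate r clears £553.43 in 40 more payments. Total: 155 + 40 = 195 months.

195 months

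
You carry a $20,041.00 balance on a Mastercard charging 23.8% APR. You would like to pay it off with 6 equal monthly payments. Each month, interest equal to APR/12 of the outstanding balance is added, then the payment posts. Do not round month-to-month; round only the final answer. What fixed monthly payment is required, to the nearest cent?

Monthly rate r = 23.8%/12 = 1.98333% = 0.0198333.
Level-payment amortization: P = B₀·r / (1 − (1+r)^(−n)) = 20041.00·0.0198333 / (1 − 1.01983^(−6)).
Denominator 1 − (1+r)^(−6) = 0.11115756.
P = 397.48 / 0.11115756 ≈ 3575.82.

$3,575.82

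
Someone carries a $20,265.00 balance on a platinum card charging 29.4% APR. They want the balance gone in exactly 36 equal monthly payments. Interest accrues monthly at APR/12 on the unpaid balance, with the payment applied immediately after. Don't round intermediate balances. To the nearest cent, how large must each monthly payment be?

$853.64

Monthly rate r = 29.4%/12 = 2.45% = 0.0245.
Level-payment amortization: P = B₀·r / (1 − (1+r)^(−n)) = 20265.00·0.0245 / (1 − 1.0245^(−36)).
Denominator 1 − (1+r)^(−36) = 0.581621516.
P = 496.492 / 0.581621516 ≈ 853.64.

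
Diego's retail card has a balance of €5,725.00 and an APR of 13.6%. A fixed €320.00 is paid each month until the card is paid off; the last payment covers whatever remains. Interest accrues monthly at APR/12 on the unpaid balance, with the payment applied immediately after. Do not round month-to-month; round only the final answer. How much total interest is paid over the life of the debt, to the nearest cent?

Monthly rate r = 13.6%/12 = 1.13333% = 0.0113333.
Payoff takes n = ⌈−ln(1 − rB₀/P)/ln(1+r)⌉ = ⌈20.107⌉ = 21 payments; the last is €34.48.
Total paid = 20·€320.00 + €34.48 = €6,434.48.
Total interest = total paid − principal = €6,434.48 − €5,725.00 = €709.48.

€709.48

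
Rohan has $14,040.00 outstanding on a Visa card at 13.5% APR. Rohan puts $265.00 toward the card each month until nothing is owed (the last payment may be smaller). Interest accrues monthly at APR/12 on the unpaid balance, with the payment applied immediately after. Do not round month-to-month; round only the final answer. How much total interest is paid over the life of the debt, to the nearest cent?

$7,431.47

Monthly rate r = 13.5%/12 = 1.125% = 0.01125.
Payoff takes n = ⌈−ln(1 − rB₀/P)/ln(1+r)⌉ = ⌈81.024⌉ = 82 payments; the last is $6.47.
Total paid = 81·$265.00 + $6.47 = $21,471.47.
Total interest = total paid − principal = $21,471.47 − $14,040.00 = $7,431.47.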